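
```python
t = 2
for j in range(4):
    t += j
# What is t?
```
Trace:
  t=2
  t=2, j=0
  t=3, j=1
  t=5, j=2
  t=8, j=3

Final answer: 8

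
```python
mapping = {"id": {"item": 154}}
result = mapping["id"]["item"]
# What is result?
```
Trace:
  mapping={'id': {'item': 154}}
  mapping={'id': {'item': 154}}, result=154

Final answer: 154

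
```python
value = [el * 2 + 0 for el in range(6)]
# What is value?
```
Trace:
  el=0
  el=1
  el=2
  el=3
  el=4
  el=5
  value=[0, 2, 4, 6, 8, 10]

Final answer: [0, 2, 4, 6, 8, 10]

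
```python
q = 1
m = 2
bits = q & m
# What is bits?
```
Trace:
  q=1
  q=1, m=2
  q=1, m=2, bits=0

Final answer: 0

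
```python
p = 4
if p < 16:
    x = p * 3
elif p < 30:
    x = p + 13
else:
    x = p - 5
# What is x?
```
Trace:
  p=4
  p=4, x=12

Final answer: 12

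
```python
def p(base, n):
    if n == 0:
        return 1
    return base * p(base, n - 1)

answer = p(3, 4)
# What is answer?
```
Call trace:
p(base=3, n=4)
  p(base=3, n=3)
    p(base=3, n=2)
      p(base=3, n=1)
        p(base=3, n=0)
        -> return 1
      -> return 3
    -> return 9
  -> return 27
-> return 81

Final answer: 81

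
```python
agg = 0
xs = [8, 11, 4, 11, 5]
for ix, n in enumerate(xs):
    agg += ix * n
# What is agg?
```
Trace:
  agg=0
  agg=0, ix=0, n=8
  agg=11, ix=1, n=11
  agg=19, ix=2, n=4
  agg=52, ix=3, n=11
  agg=72, ix=4, n=5

Final answer: 72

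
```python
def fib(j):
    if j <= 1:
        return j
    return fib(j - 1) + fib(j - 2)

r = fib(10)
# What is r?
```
Call trace (a repeated sub-call is expanded the first time; later identical calls just restate its return value):
fib(j=10)
  fib(j=9)
    fib(j=8)
      fib(j=7)
        fib(j=6)
          fib(j=5)
            fib(j=4)
              fib(j=3)
                fib(j=2)
                  fib(j=1)
                  -> return 1
                  fib(j=0)
                  -> return 0
                -> return 1
                fib(j=1)
                -> return 1
              -> return 2
              fib(j=2) -> return 1  (same call as traced above)
            -> return 3
            fib(j=3) -> return 2  (same call as traced above)
          -> return 5
          fib(j=4) -> return 3  (same call as traced above)
        -> return 8
        fib(j=5) -> return 5  (same call as traced above)
      -> return 13
      fib(j=6) -> return 8  (same call as traced above)
    -> return 21
    fib(j=7) -> return 13  (same call as traced above)
  -> return 34
  fib(j=8) -> return 21  (same call as traced above)
-> return 55

Final answer: 55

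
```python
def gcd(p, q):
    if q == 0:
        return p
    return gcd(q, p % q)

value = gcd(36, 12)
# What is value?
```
Call trace:
gcd(p=36, q=12)
  gcd(p=12, q=0)
  -> return 12
-> return 12

Final answer: 12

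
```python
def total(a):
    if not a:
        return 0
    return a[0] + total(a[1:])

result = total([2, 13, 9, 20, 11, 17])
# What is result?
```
Call trace:
total(a=[2, 13, 9, 20, 11, 17])
  total(a=[13, 9, 20, 11, 17])
    total(a=[9, 20, 11, 17])
      total(a=[20, 11, 17])
        total(a=[11, 17])
          total(a=[17])
            total(a=[])
            -> return 0
          -> return 17
        -> return 28
      -> return 48
    -> return 57
  -> return 70
-> return 72

Final answer: 72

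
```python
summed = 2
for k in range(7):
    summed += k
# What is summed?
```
Trace:
  summed=2
  summed=2, k=0
  summed=3, k=1
  summed=5, k=2
  summed=8, k=3
  summed=12, k=4
  summed=17, k=5
  summed=23, k=6

Final answer: 23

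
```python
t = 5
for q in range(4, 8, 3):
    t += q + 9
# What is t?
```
Trace:
  t=5
  t=18, q=4
  t=34, q=7

Final answer: 34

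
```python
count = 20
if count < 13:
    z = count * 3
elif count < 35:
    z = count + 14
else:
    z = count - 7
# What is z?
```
Trace:
  count=20
  count=20, z=34

Final answer: 34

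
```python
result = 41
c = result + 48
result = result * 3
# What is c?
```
Trace:
  result=41
  result=41, c=89
  result=123, c=89

Final answer: 89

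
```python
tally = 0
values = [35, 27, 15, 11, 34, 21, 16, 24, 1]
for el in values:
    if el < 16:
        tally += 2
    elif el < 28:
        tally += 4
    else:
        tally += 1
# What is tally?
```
Trace:
  tally=0
  tally=1, el=35
  tally=5, el=27
  tally=7, el=15
  tally=9, el=11
  tally=10, el=34
  tally=14, el=21
  tally=18, el=16
  tally=22, el=24
  tally=24, el=1

Final answer: 24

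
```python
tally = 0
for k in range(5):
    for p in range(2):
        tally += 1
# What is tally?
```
Trace:
  tally=0
  tally=1, k=0, p=0
  tally=2, k=0, p=1
  tally=3, k=1, p=0
  tally=4, k=1, p=1
  tally=5, k=2, p=0
  tally=6, k=2, p=1
  tally=7, k=3, p=0
  tally=8, k=3, p=1
  tally=9, k=4, p=0
  tally=10, k=4, p=1

Final answer: 10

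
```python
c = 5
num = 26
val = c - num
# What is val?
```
Trace:
  c=5
  c=5, num=26
  c=5, num=26, val=-21

Final answer: -21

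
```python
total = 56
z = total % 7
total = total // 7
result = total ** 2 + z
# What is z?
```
Trace:
  total=56
  total=56, z=0
  total=8, z=0
  total=8, z=0, result=64

Final answer: 0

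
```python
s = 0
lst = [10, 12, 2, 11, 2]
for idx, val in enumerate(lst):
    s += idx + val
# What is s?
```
Trace:
  s=0
  s=10, idx=0, val=10
  s=23, idx=1, val=12
  s=27, idx=2, val=2
  s=41, idx=3, val=11
  s=47, idx=4, val=2

Final answer: 47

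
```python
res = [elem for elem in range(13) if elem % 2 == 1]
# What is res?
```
Trace:
  elem=0
  elem=1
  elem=2
  elem=3
  elem=4
  elem=5
  elem=6
  elem=7
  elem=8
  elem=9
  elem=10
  elem=11
  elem=12
  res=[1, 3, 5, 7, 9, 11]

Final answer: [1, 3, 5, 7, 9, 11]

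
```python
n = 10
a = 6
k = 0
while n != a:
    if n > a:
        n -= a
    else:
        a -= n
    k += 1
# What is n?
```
Trace:
  n=10
  n=10, a=6
  n=10, a=6, k=0
  n=4, a=6, k=1
  n=4, a=2, k=2
  n=2, a=2, k=3

Final answer: 2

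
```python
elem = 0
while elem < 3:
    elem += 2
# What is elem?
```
Trace:
  elem=0
  elem=2
  elem=4

Final answer: 4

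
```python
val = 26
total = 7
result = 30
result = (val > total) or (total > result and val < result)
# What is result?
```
Trace:
  val=26
  val=26, total=7
  val=26, total=7, result=30
  val=26, total=7, result=True

Final answer: True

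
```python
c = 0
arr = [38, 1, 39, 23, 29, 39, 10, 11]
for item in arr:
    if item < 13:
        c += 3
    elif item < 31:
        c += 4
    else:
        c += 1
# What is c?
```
Trace:
  c=0
  c=1, item=38
  c=4, item=1
  c=5, item=39
  c=9, item=23
  c=13, item=29
  c=14, item=39
  c=17, item=10
  c=20, item=11

Final answer: 20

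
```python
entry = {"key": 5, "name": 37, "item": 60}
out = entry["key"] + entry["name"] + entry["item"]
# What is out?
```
Trace:
  entry={'key': 5, 'name': 37, 'item': 60}
  entry={'key': 5, 'name': 37, 'item': 60}, out=102

Final answer: 102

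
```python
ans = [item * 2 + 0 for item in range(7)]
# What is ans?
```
Trace:
  item=0
  item=1
  item=2
  item=3
  item=4
  item=5
  item=6
  ans=[0, 2, 4, 6, 8, 10, 12]

Final answer: [0, 2, 4, 6, 8, 10, 12]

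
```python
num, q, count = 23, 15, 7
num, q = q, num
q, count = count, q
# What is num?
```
Trace:
  num=23, q=15, count=7
  num=15, q=23, count=7
  num=15, q=7, count=23

Final answer: 15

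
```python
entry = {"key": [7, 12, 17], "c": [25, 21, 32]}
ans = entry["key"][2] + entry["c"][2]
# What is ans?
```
Trace:
  entry={'key': [7, 12, 17], 'c': [25, 21, 32]}
  entry={'key': [7, 12, 17], 'c': [25, 21, 32]}, ans=49

Final answer: 49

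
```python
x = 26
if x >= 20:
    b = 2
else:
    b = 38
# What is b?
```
Trace:
  x=26
  x=26, b=2

Final answer: 2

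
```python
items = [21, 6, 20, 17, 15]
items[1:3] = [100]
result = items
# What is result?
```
Trace:
  items=[21, 6, 20, 17, 15]
  items=[21, 100, 17, 15]
  items=[21, 100, 17, 15], result=[21, 100, 17, 15]

Final answer: [21, 100, 17, 15]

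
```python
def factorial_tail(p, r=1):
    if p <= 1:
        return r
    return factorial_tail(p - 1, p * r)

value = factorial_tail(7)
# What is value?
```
Call trace:
factorial_tail(p=7, r=1)
  factorial_tail(p=6, r=7)
    factorial_tail(p=5, r=42)
      factorial_tail(p=4, r=210)
        factorial_tail(p=3, r=840)
          factorial_tail(p=2, r=2520)
            factorial_tail(p=1, r=5040)
            -> return 5040
          -> return 5040
        -> return 5040
      -> return 5040
    -> return 5040
  -> return 5040
-> return 5040

Final answer: 5040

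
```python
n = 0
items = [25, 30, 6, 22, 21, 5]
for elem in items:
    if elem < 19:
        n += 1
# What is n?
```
Trace:
  n=0
  n=0, elem=25
  n=0, elem=30
  n=1, elem=6
  n=1, elem=22
  n=1, elem=21
  n=2, elem=5

Final answer: 2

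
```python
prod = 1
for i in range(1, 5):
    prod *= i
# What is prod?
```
Trace:
  prod=1
  prod=1, i=1
  prod=2, i=2
  prod=6, i=3
  prod=24, i=4

Final answer: 24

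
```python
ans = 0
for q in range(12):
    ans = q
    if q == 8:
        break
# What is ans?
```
Trace:
  ans=0
  ans=0, q=0
  ans=1, q=1
  ans=2, q=2
  ans=3, q=3
  ans=4, q=4
  ans=5, q=5
  ans=6, q=6
  ans=7, q=7
  ans=8, q=8

Final answer: 8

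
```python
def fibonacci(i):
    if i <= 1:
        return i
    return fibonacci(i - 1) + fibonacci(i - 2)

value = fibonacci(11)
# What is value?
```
Call trace (a repeated sub-call is expanded the first time; later identical calls just restate its return value):
fibonacci(i=11)
  fibonacci(i=10)
    fibonacci(i=9)
      fibonacci(i=8)
        fibonacci(i=7)
          fibonacci(i=6)
            fibonacci(i=5)
              fibonacci(i=4)
                fibonacci(i=3)
                  fibonacci(i=2)
                    fibonacci(i=1)
                    -> return 1
                    fibonacci(i=0)
                    -> return 0
                  -> return 1
                  fibonacci(i=1)
                  -> return 1
                -> return 2
                fibonacci(i=2) -> return 1  (same call as traced above)
              -> return 3
              fibonacci(i=3) -> return 2  (same call as traced above)
            -> return 5
            fibonacci(i=4) -> return 3  (same call as traced above)
          -> return 8
          fibonacci(i=5) -> return 5  (same call as traced above)
        -> return 13
        fibonacci(i=6) -> return 8  (same call as traced above)
      -> return 21
      fibonacci(i=7) -> return 13  (same call as traced above)
    -> return 34
    fibonacci(i=8) -> return 21  (same call as traced above)
  -> return 55
  fibonacci(i=9) -> return 34  (same call as traced above)
-> return 89

Final answer: 89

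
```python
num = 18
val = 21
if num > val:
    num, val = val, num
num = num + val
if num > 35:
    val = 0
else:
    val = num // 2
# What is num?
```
Trace:
  num=18
  num=18, val=21
  num=18, val=21
  num=39, val=21
  num=39, val=0

Final answer: 39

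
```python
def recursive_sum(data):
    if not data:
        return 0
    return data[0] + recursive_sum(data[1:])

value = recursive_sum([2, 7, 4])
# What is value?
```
Call trace:
recursive_sum(data=[2, 7, 4])
  recursive_sum(data=[7, 4])
    recursive_sum(data=[4])
      recursive_sum(data=[])
      -> return 0
    -> return 4
  -> return 11
-> return 13

Final answer: 13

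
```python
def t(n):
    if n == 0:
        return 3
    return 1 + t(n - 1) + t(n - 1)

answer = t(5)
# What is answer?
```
Call trace (a repeated sub-call is expanded the first time; later identical calls just restate its return value):
t(n=5)
  t(n=4)
    t(n=3)
      t(n=2)
        t(n=1)
          t(n=0)
          -> return 3
          t(n=0)
          -> return 3
        -> return 7
        t(n=1) -> return 7  (same call as traced above)
      -> return 15
      t(n=2) -> return 15  (same call as traced above)
    -> return 31
    t(n=3) -> return 31  (same call as traced above)
  -> return 63
  t(n=4) -> return 63  (same call as traced above)
-> return 127

Final answer: 127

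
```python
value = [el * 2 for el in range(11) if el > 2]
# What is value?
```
Trace:
  el=0
  el=1
  el=2
  el=3
  el=4
  el=5
  el=6
  el=7
  el=8
  el=9
  el=10
  value=[6, 8, 10, 12, 14, 16, 18, 20]

Final answer: [6, 8, 10, 12, 14, 16, 18, 20]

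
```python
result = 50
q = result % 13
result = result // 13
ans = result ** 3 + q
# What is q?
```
Trace:
  result=50
  result=50, q=11
  result=3, q=11
  result=3, q=11, ans=38

Final answer: 11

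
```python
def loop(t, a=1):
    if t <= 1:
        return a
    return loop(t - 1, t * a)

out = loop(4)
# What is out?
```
Call trace:
loop(t=4, a=1)
  loop(t=3, a=4)
    loop(t=2, a=12)
      loop(t=1, a=24)
      -> return 24
    -> return 24
  -> return 24
-> return 24

Final answer: 24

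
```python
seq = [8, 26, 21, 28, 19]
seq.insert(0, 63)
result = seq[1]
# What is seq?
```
Trace:
  seq=[8, 26, 21, 28, 19]
  seq=[63, 8, 26, 21, 28, 19]
  seq=[63, 8, 26, 21, 28, 19], result=8

Final answer: [63, 8, 26, 21, 28, 19]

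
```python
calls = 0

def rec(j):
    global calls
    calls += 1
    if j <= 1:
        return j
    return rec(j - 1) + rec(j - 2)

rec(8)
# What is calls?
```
Call trace (a repeated sub-call is expanded the first time; later identical calls just restate its return value):
rec(j=8)
  rec(j=7)
    rec(j=6)
      rec(j=5)
        rec(j=4)
          rec(j=3)
            rec(j=2)
              rec(j=1)
              -> return 1
              rec(j=0)
              -> return 0
            -> return 1
            rec(j=1)
            -> return 1
          -> return 2
          rec(j=2) -> return 1  (same call as traced above)
        -> return 3
        rec(j=3) -> return 2  (same call as traced above)
      -> return 5
      rec(j=4) -> return 3  (same call as traced above)
    -> return 8
    rec(j=5) -> return 5  (same call as traced above)
  -> return 13
  rec(j=6) -> return 8  (same call as traced above)
-> return 21

calls is incremented once per call, so count the calls in each subtree. Let C(j) = number of calls made by rec(j).
C(0) = C(1) = 1 (base case, no recursion); C(j) = 1 + C(j - 1) + C(j - 2) otherwise.
C(2) = 1 + C(1) + C(0) = 1 + 1 + 1 = 3
C(3) = 1 + C(2) + C(1) = 1 + 3 + 1 = 5
C(4) = 1 + C(3) + C(2) = 1 + 5 + 3 = 9
C(5) = 1 + C(4) + C(3) = 1 + 9 + 5 = 15
C(6) = 1 + C(5) + C(4) = 1 + 15 + 9 = 25
C(7) = 1 + C(6) + C(5) = 1 + 25 + 15 = 41
C(8) = 1 + C(7) + C(6) = 1 + 41 + 25 = 67
calls = C(8) = 67

Final answer: 67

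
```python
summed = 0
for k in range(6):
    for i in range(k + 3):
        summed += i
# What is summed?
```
Trace:
  summed=0
  summed=0, k=0, i=0
  summed=1, k=0, i=1
  summed=3, k=0, i=2
  summed=3, k=1, i=0
  summed=4, k=1, i=1
  summed=6, k=1, i=2
  summed=9, k=1, i=3
  summed=9, k=2, i=0
  summed=10, k=2, i=1
  summed=12, k=2, i=2
  summed=15, k=2, i=3
  summed=19, k=2, i=4
  summed=19, k=3, i=0
  summed=20, k=3, i=1
  summed=22, k=3, i=2
  summed=25, k=3, i=3
  summed=29, k=3, i=4
  summed=34, k=3, i=5
  summed=34, k=4, i=0
  summed=35, k=4, i=1
  summed=37, k=4, i=2
  summed=40, k=4, i=3
  summed=44, k=4, i=4
  summed=49, k=4, i=5
  summed=55, k=4, i=6
  summed=55, k=5, i=0
  summed=56, k=5, i=1
  summed=58, k=5, i=2
  summed=61, k=5, i=3
  summed=65, k=5, i=4
  summed=70, k=5, i=5
  summed=76, k=5, i=6
  summed=83, k=5, i=7

Final answer: 83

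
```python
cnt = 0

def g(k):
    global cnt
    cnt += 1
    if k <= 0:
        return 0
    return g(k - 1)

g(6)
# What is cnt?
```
Call trace:
g(k=6)
  g(k=5)
    g(k=4)
      g(k=3)
        g(k=2)
          g(k=1)
            g(k=0)
            -> return 0
          -> return 0
        -> return 0
      -> return 0
    -> return 0
  -> return 0
-> return 0

cnt is incremented once per call. g is entered once for each k = 6, 5, 4, 3, 2, 1, 0 (the k <= 0 call returns without recursing), i.e. 6 + 1 calls.
cnt = 7

Final answer: 7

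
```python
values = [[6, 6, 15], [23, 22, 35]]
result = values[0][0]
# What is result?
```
Trace:
  values=[[6, 6, 15], [23, 22, 35]]
  values=[[6, 6, 15], [23, 22, 35]], result=6

Final answer: 6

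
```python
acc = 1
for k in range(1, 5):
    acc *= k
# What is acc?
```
Trace:
  acc=1
  acc=1, k=1
  acc=2, k=2
  acc=6, k=3
  acc=24, k=4

Final answer: 24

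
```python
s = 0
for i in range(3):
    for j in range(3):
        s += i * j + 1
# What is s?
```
Trace:
  s=0
  s=1, i=0, j=0
  s=2, i=0, j=1
  s=3, i=0, j=2
  s=4, i=1, j=0
  s=6, i=1, j=1
  s=9, i=1, j=2
  s=10, i=2, j=0
  s=13, i=2, j=1
  s=18, i=2, j=2

Final answer: 18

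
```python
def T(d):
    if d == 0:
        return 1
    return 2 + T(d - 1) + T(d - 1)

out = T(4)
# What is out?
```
Call trace (a repeated sub-call is expanded the first time; later identical calls just restate its return value):
T(d=4)
  T(d=3)
    T(d=2)
      T(d=1)
        T(d=0)
        -> return 1
        T(d=0)
        -> return 1
      -> return 4
      T(d=1) -> return 4  (same call as traced above)
    -> return 10
    T(d=2) -> return 10  (same call as traced above)
  -> return 22
  T(d=3) -> return 22  (same call as traced above)
-> return 46

Final answer: 46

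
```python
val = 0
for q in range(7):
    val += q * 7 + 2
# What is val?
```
Trace:
  val=0
  val=2, q=0
  val=11, q=1
  val=27, q=2
  val=50, q=3
  val=80, q=4
  val=117, q=5
  val=161, q=6

Final answer: 161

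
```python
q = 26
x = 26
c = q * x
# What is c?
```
Trace:
  q=26
  q=26, x=26
  q=26, x=26, c=676

Final answer: 676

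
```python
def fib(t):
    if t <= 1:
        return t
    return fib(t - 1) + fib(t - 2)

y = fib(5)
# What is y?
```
Call trace (a repeated sub-call is expanded the first time; later identical calls just restate its return value):
fib(t=5)
  fib(t=4)
    fib(t=3)
      fib(t=2)
        fib(t=1)
        -> return 1
        fib(t=0)
        -> return 0
      -> return 1
      fib(t=1)
      -> return 1
    -> return 2
    fib(t=2) -> return 1  (same call as traced above)
  -> return 3
  fib(t=3) -> return 2  (same call as traced above)
-> return 5

Final answer: 5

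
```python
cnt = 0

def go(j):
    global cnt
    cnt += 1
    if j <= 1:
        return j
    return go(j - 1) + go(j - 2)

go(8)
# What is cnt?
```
Call trace (a repeated sub-call is expanded the first time; later identical calls just restate its return value):
go(j=8)
  go(j=7)
    go(j=6)
      go(j=5)
        go(j=4)
          go(j=3)
            go(j=2)
              go(j=1)
              -> return 1
              go(j=0)
              -> return 0
            -> return 1
            go(j=1)
            -> return 1
          -> return 2
          go(j=2) -> return 1  (same call as traced above)
        -> return 3
        go(j=3) -> return 2  (same call as traced above)
      -> return 5
      go(j=4) -> return 3  (same call as traced above)
    -> return 8
    go(j=5) -> return 5  (same call as traced above)
  -> return 13
  go(j=6) -> return 8  (same call as traced above)
-> return 21

cnt is incremented once per call, so count the calls in each subtree. Let C(j) = number of calls made by go(j).
C(0) = C(1) = 1 (base case, no recursion); C(j) = 1 + C(j - 1) + C(j - 2) otherwise.
C(2) = 1 + C(1) + C(0) = 1 + 1 + 1 = 3
C(3) = 1 + C(2) + C(1) = 1 + 3 + 1 = 5
C(4) = 1 + C(3) + C(2) = 1 + 5 + 3 = 9
C(5) = 1 + C(4) + C(3) = 1 + 9 + 5 = 15
C(6) = 1 + C(5) + C(4) = 1 + 15 + 9 = 25
C(7) = 1 + C(6) + C(5) = 1 + 25 + 15 = 41
C(8) = 1 + C(7) + C(6) = 1 + 41 + 25 = 67
cnt = C(8) = 67

Final answer: 67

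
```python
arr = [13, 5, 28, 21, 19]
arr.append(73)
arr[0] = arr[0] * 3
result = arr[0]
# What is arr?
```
Trace:
  arr=[13, 5, 28, 21, 19]
  arr=[13, 5, 28, 21, 19, 73]
  arr=[39, 5, 28, 21, 19, 73]
  arr=[39, 5, 28, 21, 19, 73], result=39

Final answer: [39, 5, 28, 21, 19, 73]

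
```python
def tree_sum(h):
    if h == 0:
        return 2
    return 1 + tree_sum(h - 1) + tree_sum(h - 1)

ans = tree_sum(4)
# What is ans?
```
Call trace (a repeated sub-call is expanded the first time; later identical calls just restate its return value):
tree_sum(h=4)
  tree_sum(h=3)
    tree_sum(h=2)
      tree_sum(h=1)
        tree_sum(h=0)
        -> return 2
        tree_sum(h=0)
        -> return 2
      -> return 5
      tree_sum(h=1) -> return 5  (same call as traced above)
    -> return 11
    tree_sum(h=2) -> return 11  (same call as traced above)
  -> return 23
  tree_sum(h=3) -> return 23  (same call as traced above)
-> return 47

Final answer: 47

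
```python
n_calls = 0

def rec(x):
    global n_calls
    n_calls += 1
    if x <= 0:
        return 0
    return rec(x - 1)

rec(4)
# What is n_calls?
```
Call trace:
rec(x=4)
  rec(x=3)
    rec(x=2)
      rec(x=1)
        rec(x=0)
        -> return 0
      -> return 0
    -> return 0
  -> return 0
-> return 0

n_calls is incremented once per call. rec is entered once for each x = 4, 3, 2, 1, 0 (the x <= 0 call returns without recursing), i.e. 4 + 1 calls.
n_calls = 5

Final answer: 5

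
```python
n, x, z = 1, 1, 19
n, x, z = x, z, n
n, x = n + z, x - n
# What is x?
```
Trace:
  n=1, x=1, z=19
  n=1, x=19, z=1
  n=2, x=18, z=1

Final answer: 18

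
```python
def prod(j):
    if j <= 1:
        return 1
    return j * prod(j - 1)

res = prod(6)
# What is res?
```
Call trace:
prod(j=6)
  prod(j=5)
    prod(j=4)
      prod(j=3)
        prod(j=2)
          prod(j=1)
          -> return 1
        -> return 2
      -> return 6
    -> return 24
  -> return 120
-> return 720

Final answer: 720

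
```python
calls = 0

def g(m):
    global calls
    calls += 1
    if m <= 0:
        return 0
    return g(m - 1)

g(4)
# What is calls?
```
Call trace:
g(m=4)
  g(m=3)
    g(m=2)
      g(m=1)
        g(m=0)
        -> return 0
      -> return 0
    -> return 0
  -> return 0
-> return 0

calls is incremented once per call. g is entered once for each m = 4, 3, 2, 1, 0 (the m <= 0 call returns without recursing), i.e. 4 + 1 calls.
calls = 5

Final answer: 5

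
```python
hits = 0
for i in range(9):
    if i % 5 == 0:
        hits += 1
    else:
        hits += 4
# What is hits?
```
Trace:
  hits=0
  hits=1, i=0
  hits=5, i=1
  hits=9, i=2
  hits=13, i=3
  hits=17, i=4
  hits=18, i=5
  hits=22, i=6
  hits=26, i=7
  hits=30, i=8

Final answer: 30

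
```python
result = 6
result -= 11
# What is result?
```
Trace:
  result=6
  result=-5

Final answer: -5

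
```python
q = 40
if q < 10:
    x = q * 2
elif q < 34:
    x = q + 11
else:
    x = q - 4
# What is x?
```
Trace:
  q=40
  q=40, x=36

Final answer: 36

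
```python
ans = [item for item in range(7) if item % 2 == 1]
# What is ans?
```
Trace:
  item=0
  item=1
  item=2
  item=3
  item=4
  item=5
  item=6
  ans=[1, 3, 5]

Final answer: [1, 3, 5]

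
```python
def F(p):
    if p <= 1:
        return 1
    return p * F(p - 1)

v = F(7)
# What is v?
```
Call trace:
F(p=7)
  F(p=6)
    F(p=5)
      F(p=4)
        F(p=3)
          F(p=2)
            F(p=1)
            -> return 1
          -> return 2
        -> return 6
      -> return 24
    -> return 120
  -> return 720
-> return 5040

Final answer: 5040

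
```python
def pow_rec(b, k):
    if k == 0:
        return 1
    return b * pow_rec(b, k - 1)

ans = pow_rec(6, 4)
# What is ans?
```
Call trace:
pow_rec(b=6, k=4)
  pow_rec(b=6, k=3)
    pow_rec(b=6, k=2)
      pow_rec(b=6, k=1)
        pow_rec(b=6, k=0)
        -> return 1
      -> return 6
    -> return 36
  -> return 216
-> return 1296

Final answer: 1296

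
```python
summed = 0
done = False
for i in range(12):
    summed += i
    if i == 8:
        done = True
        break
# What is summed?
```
Trace:
  summed=0
  summed=0, done=False
  summed=0, done=False, i=0
  summed=1, done=False, i=1
  summed=3, done=False, i=2
  summed=6, done=False, i=3
  summed=10, done=False, i=4
  summed=15, done=False, i=5
  summed=21, done=False, i=6
  summed=28, done=False, i=7
  summed=36, done=True, i=8

Final answer: 36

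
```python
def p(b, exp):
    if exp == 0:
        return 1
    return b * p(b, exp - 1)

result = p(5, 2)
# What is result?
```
Call trace:
p(b=5, exp=2)
  p(b=5, exp=1)
    p(b=5, exp=0)
    -> return 1
  -> return 5
-> return 25

Final answer: 25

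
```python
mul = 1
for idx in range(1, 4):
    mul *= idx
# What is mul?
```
Trace:
  mul=1
  mul=1, idx=1
  mul=2, idx=2
  mul=6, idx=3

Final answer: 6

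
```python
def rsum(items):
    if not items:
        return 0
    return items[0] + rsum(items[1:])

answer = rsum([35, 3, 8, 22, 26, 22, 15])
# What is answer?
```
Call trace:
rsum(items=[35, 3, 8, 22, 26, 22, 15])
  rsum(items=[3, 8, 22, 26, 22, 15])
    rsum(items=[8, 22, 26, 22, 15])
      rsum(items=[22, 26, 22, 15])
        rsum(items=[26, 22, 15])
          rsum(items=[22, 15])
            rsum(items=[15])
              rsum(items=[])
              -> return 0
            -> return 15
          -> return 37
        -> return 63
      -> return 85
    -> return 93
  -> return 96
-> return 131

Final answer: 131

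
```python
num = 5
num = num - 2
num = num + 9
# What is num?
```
Trace:
  num=5
  num=3
  num=12

Final answer: 12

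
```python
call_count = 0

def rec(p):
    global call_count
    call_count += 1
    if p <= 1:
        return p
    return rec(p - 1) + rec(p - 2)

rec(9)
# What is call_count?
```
Call trace (a repeated sub-call is expanded the first time; later identical calls just restate its return value):
rec(p=9)
  rec(p=8)
    rec(p=7)
      rec(p=6)
        rec(p=5)
          rec(p=4)
            rec(p=3)
              rec(p=2)
                rec(p=1)
                -> return 1
                rec(p=0)
                -> return 0
              -> return 1
              rec(p=1)
              -> return 1
            -> return 2
            rec(p=2) -> return 1  (same call as traced above)
          -> return 3
          rec(p=3) -> return 2  (same call as traced above)
        -> return 5
        rec(p=4) -> return 3  (same call as traced above)
      -> return 8
      rec(p=5) -> return 5  (same call as traced above)
    -> return 13
    rec(p=6) -> return 8  (same call as traced above)
  -> return 21
  rec(p=7) -> return 13  (same call as traced above)
-> return 34

call_count is incremented once per call, so count the calls in each subtree. Let C(p) = number of calls made by rec(p).
C(0) = C(1) = 1 (base case, no recursion); C(p) = 1 + C(p - 1) + C(p - 2) otherwise.
C(2) = 1 + C(1) + C(0) = 1 + 1 + 1 = 3
C(3) = 1 + C(2) + C(1) = 1 + 3 + 1 = 5
C(4) = 1 + C(3) + C(2) = 1 + 5 + 3 = 9
C(5) = 1 + C(4) + C(3) = 1 + 9 + 5 = 15
C(6) = 1 + C(5) + C(4) = 1 + 15 + 9 = 25
C(7) = 1 + C(6) + C(5) = 1 + 25 + 15 = 41
C(8) = 1 + C(7) + C(6) = 1 + 41 + 25 = 67
C(9) = 1 + C(8) + C(7) = 1 + 67 + 41 = 109
call_count = C(9) = 109

Final answer: 109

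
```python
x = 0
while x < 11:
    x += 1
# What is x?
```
Trace:
  x=0
  x=1
  x=2
  x=3
  x=4
  x=5
  x=6
  x=7
  x=8
  x=9
  x=10
  x=11

Final answer: 11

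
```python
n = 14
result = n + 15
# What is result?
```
Trace:
  n=14
  n=14, result=29

Final answer: 29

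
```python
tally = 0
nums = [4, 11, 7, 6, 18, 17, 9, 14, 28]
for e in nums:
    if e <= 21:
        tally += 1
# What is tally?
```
Trace:
  tally=0
  tally=1, e=4
  tally=2, e=11
  tally=3, e=7
  tally=4, e=6
  tally=5, e=18
  tally=6, e=17
  tally=7, e=9
  tally=8, e=14
  tally=8, e=28

Final answer: 8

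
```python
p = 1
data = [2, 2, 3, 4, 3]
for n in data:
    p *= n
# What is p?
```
Trace:
  p=1
  p=2, n=2
  p=4, n=2
  p=12, n=3
  p=48, n=4
  p=144, n=3

Final answer: 144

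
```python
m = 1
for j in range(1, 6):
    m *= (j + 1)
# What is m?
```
Trace:
  m=1
  m=2, j=1
  m=6, j=2
  m=24, j=3
  m=120, j=4
  m=720, j=5

Final answer: 720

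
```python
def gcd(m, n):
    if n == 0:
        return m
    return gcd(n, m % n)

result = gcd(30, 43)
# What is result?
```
Call trace:
gcd(m=30, n=43)
  gcd(m=43, n=30)
    gcd(m=30, n=13)
      gcd(m=13, n=4)
        gcd(m=4, n=1)
          gcd(m=1, n=0)
          -> return 1
        -> return 1
      -> return 1
    -> return 1
  -> return 1
-> return 1

Final answer: 1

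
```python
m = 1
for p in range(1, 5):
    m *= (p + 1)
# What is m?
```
Trace:
  m=1
  m=2, p=1
  m=6, p=2
  m=24, p=3
  m=120, p=4

Final answer: 120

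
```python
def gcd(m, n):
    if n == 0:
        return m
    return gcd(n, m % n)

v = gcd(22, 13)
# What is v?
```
Call trace:
gcd(m=22, n=13)
  gcd(m=13, n=9)
    gcd(m=9, n=4)
      gcd(m=4, n=1)
        gcd(m=1, n=0)
        -> return 1
      -> return 1
    -> return 1
  -> return 1
-> return 1

Final answer: 1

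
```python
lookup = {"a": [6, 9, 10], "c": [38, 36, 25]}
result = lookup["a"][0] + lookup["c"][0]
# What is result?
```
Trace:
  lookup={'a': [6, 9, 10], 'c': [38, 36, 25]}
  lookup={'a': [6, 9, 10], 'c': [38, 36, 25]}, result=44

Final answer: 44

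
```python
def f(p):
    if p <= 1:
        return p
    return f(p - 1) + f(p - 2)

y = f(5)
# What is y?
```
Call trace (a repeated sub-call is expanded the first time; later identical calls just restate its return value):
f(p=5)
  f(p=4)
    f(p=3)
      f(p=2)
        f(p=1)
        -> return 1
        f(p=0)
        -> return 0
      -> return 1
      f(p=1)
      -> return 1
    -> return 2
    f(p=2) -> return 1  (same call as traced above)
  -> return 3
  f(p=3) -> return 2  (same call as traced above)
-> return 5

Final answer: 5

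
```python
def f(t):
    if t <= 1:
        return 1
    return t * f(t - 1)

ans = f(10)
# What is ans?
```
Call trace:
f(t=10)
  f(t=9)
    f(t=8)
      f(t=7)
        f(t=6)
          f(t=5)
            f(t=4)
              f(t=3)
                f(t=2)
                  f(t=1)
                  -> return 1
                -> return 2
              -> return 6
            -> return 24
          -> return 120
        -> return 720
      -> return 5040
    -> return 40320
  -> return 362880
-> return 3628800

Final answer: 3628800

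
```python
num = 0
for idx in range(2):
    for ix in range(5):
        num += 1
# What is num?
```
Trace:
  num=0
  num=1, idx=0, ix=0
  num=2, idx=0, ix=1
  num=3, idx=0, ix=2
  num=4, idx=0, ix=3
  num=5, idx=0, ix=4
  num=6, idx=1, ix=0
  num=7, idx=1, ix=1
  num=8, idx=1, ix=2
  num=9, idx=1, ix=3
  num=10, idx=1, ix=4

Final answer: 10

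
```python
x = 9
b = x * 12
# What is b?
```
Trace:
  x=9
  x=9, b=108

Final answer: 108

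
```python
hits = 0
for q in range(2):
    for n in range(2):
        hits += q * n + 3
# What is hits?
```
Trace:
  hits=0
  hits=3, q=0, n=0
  hits=6, q=0, n=1
  hits=9, q=1, n=0
  hits=13, q=1, n=1

Final answer: 13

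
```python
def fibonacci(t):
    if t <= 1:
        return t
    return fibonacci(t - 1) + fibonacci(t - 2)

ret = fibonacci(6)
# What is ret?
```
Call trace (a repeated sub-call is expanded the first time; later identical calls just restate its return value):
fibonacci(t=6)
  fibonacci(t=5)
    fibonacci(t=4)
      fibonacci(t=3)
        fibonacci(t=2)
          fibonacci(t=1)
          -> return 1
          fibonacci(t=0)
          -> return 0
        -> return 1
        fibonacci(t=1)
        -> return 1
      -> return 2
      fibonacci(t=2) -> return 1  (same call as traced above)
    -> return 3
    fibonacci(t=3) -> return 2  (same call as traced above)
  -> return 5
  fibonacci(t=4) -> return 3  (same call as traced above)
-> return 8

Final answer: 8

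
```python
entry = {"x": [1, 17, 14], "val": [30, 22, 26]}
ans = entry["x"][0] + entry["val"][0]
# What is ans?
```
Trace:
  entry={'x': [1, 17, 14], 'val': [30, 22, 26]}
  entry={'x': [1, 17, 14], 'val': [30, 22, 26]}, ans=31

Final answer: 31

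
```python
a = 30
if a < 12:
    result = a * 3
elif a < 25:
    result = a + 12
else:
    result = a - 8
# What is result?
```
Trace:
  a=30
  a=30, result=22

Final answer: 22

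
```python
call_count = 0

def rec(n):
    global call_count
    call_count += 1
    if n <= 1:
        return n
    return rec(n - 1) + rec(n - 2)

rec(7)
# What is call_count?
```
Call trace (a repeated sub-call is expanded the first time; later identical calls just restate its return value):
rec(n=7)
  rec(n=6)
    rec(n=5)
      rec(n=4)
        rec(n=3)
          rec(n=2)
            rec(n=1)
            -> return 1
            rec(n=0)
            -> return 0
          -> return 1
          rec(n=1)
          -> return 1
        -> return 2
        rec(n=2) -> return 1  (same call as traced above)
      -> return 3
      rec(n=3) -> return 2  (same call as traced above)
    -> return 5
    rec(n=4) -> return 3  (same call as traced above)
  -> return 8
  rec(n=5) -> return 5  (same call as traced above)
-> return 13

call_count is incremented once per call, so count the calls in each subtree. Let C(n) = number of calls made by rec(n).
C(0) = C(1) = 1 (base case, no recursion); C(n) = 1 + C(n - 1) + C(n - 2) otherwise.
C(2) = 1 + C(1) + C(0) = 1 + 1 + 1 = 3
C(3) = 1 + C(2) + C(1) = 1 + 3 + 1 = 5
C(4) = 1 + C(3) + C(2) = 1 + 5 + 3 = 9
C(5) = 1 + C(4) + C(3) = 1 + 9 + 5 = 15
C(6) = 1 + C(5) + C(4) = 1 + 15 + 9 = 25
C(7) = 1 + C(6) + C(5) = 1 + 25 + 15 = 41
call_count = C(7) = 41

Final answer: 41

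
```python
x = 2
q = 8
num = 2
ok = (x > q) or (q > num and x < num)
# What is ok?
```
Trace:
  x=2
  x=2, q=8
  x=2, q=8, num=2
  x=2, q=8, num=2, ok=False

Final answer: False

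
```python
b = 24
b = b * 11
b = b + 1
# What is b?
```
Trace:
  b=24
  b=264
  b=265

Final answer: 265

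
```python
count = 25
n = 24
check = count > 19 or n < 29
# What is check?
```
Trace:
  count=25
  count=25, n=24
  count=25, n=24, check=True

Final answer: True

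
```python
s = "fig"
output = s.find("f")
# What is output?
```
Trace:
  s='fig'
  s='fig', output=0

Final answer: 0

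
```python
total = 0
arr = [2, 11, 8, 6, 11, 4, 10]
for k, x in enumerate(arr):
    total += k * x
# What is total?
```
Trace:
  total=0
  total=0, k=0, x=2
  total=11, k=1, x=11
  total=27, k=2, x=8
  total=45, k=3, x=6
  total=89, k=4, x=11
  total=109, k=5, x=4
  total=169, k=6, x=10

Final answer: 169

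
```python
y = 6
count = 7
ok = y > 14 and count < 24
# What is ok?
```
Trace:
  y=6
  y=6, count=7
  y=6, count=7, ok=False

Final answer: False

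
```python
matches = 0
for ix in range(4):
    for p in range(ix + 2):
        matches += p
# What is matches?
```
Trace:
  matches=0
  matches=0, ix=0, p=0
  matches=1, ix=0, p=1
  matches=1, ix=1, p=0
  matches=2, ix=1, p=1
  matches=4, ix=1, p=2
  matches=4, ix=2, p=0
  matches=5, ix=2, p=1
  matches=7, ix=2, p=2
  matches=10, ix=2, p=3
  matches=10, ix=3, p=0
  matches=11, ix=3, p=1
  matches=13, ix=3, p=2
  matches=16, ix=3, p=3
  matches=20, ix=3, p=4

Final answer: 20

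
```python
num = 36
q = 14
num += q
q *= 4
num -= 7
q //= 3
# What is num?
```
Trace:
  num=36
  num=36, q=14
  num=50, q=14
  num=50, q=56
  num=43, q=56
  num=43, q=18

Final answer: 43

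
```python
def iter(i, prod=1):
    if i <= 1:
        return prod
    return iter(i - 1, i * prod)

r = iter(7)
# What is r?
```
Call trace:
iter(i=7, prod=1)
  iter(i=6, prod=7)
    iter(i=5, prod=42)
      iter(i=4, prod=210)
        iter(i=3, prod=840)
          iter(i=2, prod=2520)
            iter(i=1, prod=5040)
            -> return 5040
          -> return 5040
        -> return 5040
      -> return 5040
    -> return 5040
  -> return 5040
-> return 5040

Final answer: 5040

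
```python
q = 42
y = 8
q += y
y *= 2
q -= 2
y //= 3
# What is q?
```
Trace:
  q=42
  q=42, y=8
  q=50, y=8
  q=50, y=16
  q=48, y=16
  q=48, y=5

Final answer: 48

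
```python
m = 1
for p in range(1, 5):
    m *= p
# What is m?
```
Trace:
  m=1
  m=1, p=1
  m=2, p=2
  m=6, p=3
  m=24, p=4

Final answer: 24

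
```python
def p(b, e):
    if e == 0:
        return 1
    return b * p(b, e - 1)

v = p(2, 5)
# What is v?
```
Call trace:
p(b=2, e=5)
  p(b=2, e=4)
    p(b=2, e=3)
      p(b=2, e=2)
        p(b=2, e=1)
          p(b=2, e=0)
          -> return 1
        -> return 2
      -> return 4
    -> return 8
  -> return 16
-> return 32

Final answer: 32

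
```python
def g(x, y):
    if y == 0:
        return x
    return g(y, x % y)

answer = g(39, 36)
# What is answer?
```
Call trace:
g(x=39, y=36)
  g(x=36, y=3)
    g(x=3, y=0)
    -> return 3
  -> return 3
-> return 3

Final answer: 3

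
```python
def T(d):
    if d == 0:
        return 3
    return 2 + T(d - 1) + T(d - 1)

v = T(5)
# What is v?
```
Call trace (a repeated sub-call is expanded the first time; later identical calls just restate its return value):
T(d=5)
  T(d=4)
    T(d=3)
      T(d=2)
        T(d=1)
          T(d=0)
          -> return 3
          T(d=0)
          -> return 3
        -> return 8
        T(d=1) -> return 8  (same call as traced above)
      -> return 18
      T(d=2) -> return 18  (same call as traced above)
    -> return 38
    T(d=3) -> return 38  (same call as traced above)
  -> return 78
  T(d=4) -> return 78  (same call as traced above)
-> return 158

Final answer: 158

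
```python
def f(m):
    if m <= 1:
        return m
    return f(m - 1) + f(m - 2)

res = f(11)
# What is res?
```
Call trace (a repeated sub-call is expanded the first time; later identical calls just restate its return value):
f(m=11)
  f(m=10)
    f(m=9)
      f(m=8)
        f(m=7)
          f(m=6)
            f(m=5)
              f(m=4)
                f(m=3)
                  f(m=2)
                    f(m=1)
                    -> return 1
                    f(m=0)
                    -> return 0
                  -> return 1
                  f(m=1)
                  -> return 1
                -> return 2
                f(m=2) -> return 1  (same call as traced above)
              -> return 3
              f(m=3) -> return 2  (same call as traced above)
            -> return 5
            f(m=4) -> return 3  (same call as traced above)
          -> return 8
          f(m=5) -> return 5  (same call as traced above)
        -> return 13
        f(m=6) -> return 8  (same call as traced above)
      -> return 21
      f(m=7) -> return 13  (same call as traced above)
    -> return 34
    f(m=8) -> return 21  (same call as traced above)
  -> return 55
  f(m=9) -> return 34  (same call as traced above)
-> return 89

Final answer: 89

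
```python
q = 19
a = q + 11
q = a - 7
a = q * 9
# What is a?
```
Trace:
  q=19
  q=19, a=30
  q=23, a=30
  q=23, a=207

Final answer: 207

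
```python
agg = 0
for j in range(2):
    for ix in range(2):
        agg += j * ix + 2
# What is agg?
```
Trace:
  agg=0
  agg=2, j=0, ix=0
  agg=4, j=0, ix=1
  agg=6, j=1, ix=0
  agg=9, j=1, ix=1

Final answer: 9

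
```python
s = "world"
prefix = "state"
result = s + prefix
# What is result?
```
Trace:
  s='world'
  s='world', prefix='state'
  s='world', prefix='state', result='worldstate'

Final answer: 'worldstate'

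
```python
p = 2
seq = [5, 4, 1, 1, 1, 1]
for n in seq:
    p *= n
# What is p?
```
Trace:
  p=2
  p=10, n=5
  p=40, n=4
  p=40, n=1
  p=40, n=1
  p=40, n=1
  p=40, n=1

Final answer: 40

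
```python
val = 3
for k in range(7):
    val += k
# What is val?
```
Trace:
  val=3
  val=3, k=0
  val=4, k=1
  val=6, k=2
  val=9, k=3
  val=13, k=4
  val=18, k=5
  val=24, k=6

Final answer: 24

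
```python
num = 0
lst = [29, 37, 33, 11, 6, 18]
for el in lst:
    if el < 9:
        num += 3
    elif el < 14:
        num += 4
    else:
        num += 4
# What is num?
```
Trace:
  num=0
  num=4, el=29
  num=8, el=37
  num=12, el=33
  num=16, el=11
  num=19, el=6
  num=23, el=18

Final answer: 23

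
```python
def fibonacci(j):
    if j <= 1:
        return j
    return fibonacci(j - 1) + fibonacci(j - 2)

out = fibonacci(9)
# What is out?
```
Call trace (a repeated sub-call is expanded the first time; later identical calls just restate its return value):
fibonacci(j=9)
  fibonacci(j=8)
    fibonacci(j=7)
      fibonacci(j=6)
        fibonacci(j=5)
          fibonacci(j=4)
            fibonacci(j=3)
              fibonacci(j=2)
                fibonacci(j=1)
                -> return 1
                fibonacci(j=0)
                -> return 0
              -> return 1
              fibonacci(j=1)
              -> return 1
            -> return 2
            fibonacci(j=2) -> return 1  (same call as traced above)
          -> return 3
          fibonacci(j=3) -> return 2  (same call as traced above)
        -> return 5
        fibonacci(j=4) -> return 3  (same call as traced above)
      -> return 8
      fibonacci(j=5) -> return 5  (same call as traced above)
    -> return 13
    fibonacci(j=6) -> return 8  (same call as traced above)
  -> return 21
  fibonacci(j=7) -> return 13  (same call as traced above)
-> return 34

Final answer: 34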